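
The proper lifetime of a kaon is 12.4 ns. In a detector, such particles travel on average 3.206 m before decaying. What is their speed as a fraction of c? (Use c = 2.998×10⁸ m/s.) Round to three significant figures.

d = βγcτ ⇒ βγ = d/(cτ) = 3.206 m / (3.71752 m) = 0.8624.
β = (βγ)/√(1+(βγ)²) = 0.8624/√1.743734 = 0.653.

0.653c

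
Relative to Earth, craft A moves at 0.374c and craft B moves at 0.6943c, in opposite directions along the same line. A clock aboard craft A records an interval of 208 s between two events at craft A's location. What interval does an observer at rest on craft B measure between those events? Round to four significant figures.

392.6 s

Transform craft A's velocity into craft B's frame: (0.374 + 0.6943)/(1 + 0.374·0.6943) = 1.0683/1.2596682, so the relative speed is 0.84808c.
γ for this relative speed: γ = 1/√(1 − 0.71924) = 1.8873.
The clock on craft A records proper time, so craft B measures Δt = γΔτ = 1.8873 × 208 = 392.6 s.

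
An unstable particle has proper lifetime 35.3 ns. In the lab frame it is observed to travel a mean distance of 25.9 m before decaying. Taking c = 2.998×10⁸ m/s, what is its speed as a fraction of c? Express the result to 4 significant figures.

0.9257c

d = βγcτ ⇒ βγ = d/(cτ) = 25.90 m / (10.58294 m) = 2.4473.
β = (βγ)/√(1+(βγ)²) = 2.4473/√6.98928 = 0.9257.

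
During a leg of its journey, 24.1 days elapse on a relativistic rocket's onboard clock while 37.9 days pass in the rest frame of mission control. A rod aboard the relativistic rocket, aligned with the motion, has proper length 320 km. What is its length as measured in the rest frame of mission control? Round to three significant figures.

γ = Δt/Δτ = 37.9/24.1 = 1.57261.
L = L₀/γ = 320/1.57261 = 203 km.

203 km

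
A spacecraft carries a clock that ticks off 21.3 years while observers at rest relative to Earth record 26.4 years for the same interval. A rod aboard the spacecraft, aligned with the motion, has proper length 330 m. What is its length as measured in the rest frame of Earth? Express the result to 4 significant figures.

266.2 m

The time-dilation ratio gives γ = 26.4/21.3 = 1.23944.
L = L₀/γ = 330/1.23944 = 266.2 m.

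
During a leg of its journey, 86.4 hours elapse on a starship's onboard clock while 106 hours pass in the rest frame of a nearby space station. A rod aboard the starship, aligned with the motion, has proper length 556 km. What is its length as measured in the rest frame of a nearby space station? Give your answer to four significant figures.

453.2 km

γ = Δt/Δτ = 106/86.4 = 1.22685.
L = L₀/γ = 556/1.22685 = 453.2 km.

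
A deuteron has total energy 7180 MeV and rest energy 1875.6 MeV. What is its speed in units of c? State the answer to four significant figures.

Total energy E = γmc² gives γ = 7180/1875.6 = 3.8281.
Hence β = √(1 − 1/γ²) = √(1 − 0.0682391) = √0.9317609 = 0.9653.

0.9653c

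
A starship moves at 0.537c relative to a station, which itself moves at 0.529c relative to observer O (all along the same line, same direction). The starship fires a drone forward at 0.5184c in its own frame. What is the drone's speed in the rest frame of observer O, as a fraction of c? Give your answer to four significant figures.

0.9428c

Apply u = (u'+v)/(1+u'v) twice. Drone in the station frame: (0.5184+0.537)/(1+0.5184·0.537) = 1.0554/1.2783808 = 0.82558c.
That velocity, transformed to the rest frame of observer O: (0.82558+0.529)/(1+0.82558·0.529) = 1.35458/1.43673182 = 0.94282c.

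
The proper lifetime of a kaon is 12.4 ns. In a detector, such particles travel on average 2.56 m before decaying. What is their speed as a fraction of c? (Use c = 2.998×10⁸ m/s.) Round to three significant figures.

0.567c

Let x = d/(cτ) = 2.560 m / (2.998×10⁸ m/s × 1.240×10^-8 s) = 0.68863. Since d = βγcτ, x = βγ = β/√(1−β²).
Solving: β² = x²/(1+x²) = 0.474211/1.474211 = 0.321671, so β = 0.567.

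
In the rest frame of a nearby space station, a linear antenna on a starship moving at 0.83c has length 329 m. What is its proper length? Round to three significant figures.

γ = 1/√(1 − β²) = 1/√(1 − 0.6889) = 1/√0.3111 = 1/0.557763 = 1.7929.
Proper length: L₀ = γ·L = 1.7929 × 329 = 590 m.

590 m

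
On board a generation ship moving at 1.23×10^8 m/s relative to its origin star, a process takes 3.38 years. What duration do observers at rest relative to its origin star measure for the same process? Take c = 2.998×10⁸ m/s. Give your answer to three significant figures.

3.71 years

β = v/c = (1.23×10^8 m/s)/(2.998×10⁸ m/s) = 0.410274.
γ = 1/√(1 − β²) = 1/√(1 − 0.1683248) = 1/√0.8316752 = 1/0.911962 = 1.0965.
The onboard clock measures proper time, so the interval in the rest frame of its origin star is dilated: Δt = γ·Δτ = 1.0965 × 3.38 years = 3.71 years.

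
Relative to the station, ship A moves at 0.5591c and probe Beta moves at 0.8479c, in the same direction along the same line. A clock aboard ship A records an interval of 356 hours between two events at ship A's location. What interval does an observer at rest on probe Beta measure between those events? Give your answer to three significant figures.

The velocity of ship A relative to probe Beta is (0.5591 − 0.8479)c / (1 − 0.5591×0.8479) = −0.54911c; relative speed 0.54911c.
γ for this relative speed: γ = 1/√(1 − 0.301522) = 1.1965.
The clock on ship A records proper time, so probe Beta measures Δt = γΔτ = 1.1965 × 356 = 426 hours.

426 hours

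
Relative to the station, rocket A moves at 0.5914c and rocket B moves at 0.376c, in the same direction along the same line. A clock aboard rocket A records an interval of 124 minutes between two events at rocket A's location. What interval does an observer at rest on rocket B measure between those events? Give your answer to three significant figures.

Transform rocket A's velocity into rocket B's frame: (0.5914 − 0.376)/(1 − 0.5914·0.376) = 0.2154/0.7776336, so the relative speed is 0.27699c.
γ for this relative speed: γ = 1/√(1 − 0.0767235) = 1.0407.
The clock on rocket A records proper time, so rocket B measures Δt = γΔτ = 1.0407 × 124 = 129 minutes.

129 minutes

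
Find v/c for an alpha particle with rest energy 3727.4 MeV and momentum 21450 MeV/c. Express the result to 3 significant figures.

βγ = pc/(mc²) = 21450/3727.4 = 5.7547.
Since γ² = 1 + (βγ)² = 34.1166, γ = √34.1166 = 5.84094, and β = (βγ)/γ = 5.7547/5.84094 = 0.985.

0.985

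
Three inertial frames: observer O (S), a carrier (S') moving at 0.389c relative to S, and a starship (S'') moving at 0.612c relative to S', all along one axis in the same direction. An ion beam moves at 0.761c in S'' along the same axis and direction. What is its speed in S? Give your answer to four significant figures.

First combine the ion beam and starship (S''→S'): u₁ = (0.761 + 0.612)/(1 + 0.761×0.612) = 1.373/1.465732 = 0.93673.
Then combine with the carrier (S'→S): u = (0.93673 + 0.389)/(1 + 0.93673×0.389) = 1.32573/1.36438797 = 0.97167.

0.9717c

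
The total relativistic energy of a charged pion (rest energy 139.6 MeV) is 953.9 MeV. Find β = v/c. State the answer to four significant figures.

0.9892

γ = E/(mc²) = 953.9/139.6 = 6.8331.
β = √(1 − 1/γ²) = √(1 − 0.0214173) = √0.9785827 = 0.9892.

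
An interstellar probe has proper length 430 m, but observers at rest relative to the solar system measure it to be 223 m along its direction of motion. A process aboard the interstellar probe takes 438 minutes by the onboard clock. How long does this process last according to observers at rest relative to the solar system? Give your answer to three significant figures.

From L = L₀/γ: γ = 430/223 = 1.92825.
The same γ dilates the second interval: 1.92825 × 438 minutes = 845 minutes.

845 minutes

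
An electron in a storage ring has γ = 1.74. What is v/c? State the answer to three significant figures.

β = √(1 − 1/γ²) = √(1 − 1/3.0276) = √0.669705 = 0.818.

0.818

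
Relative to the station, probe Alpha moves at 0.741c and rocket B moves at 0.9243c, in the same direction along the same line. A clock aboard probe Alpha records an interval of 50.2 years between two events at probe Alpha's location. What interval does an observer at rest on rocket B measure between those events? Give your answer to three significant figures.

Speed of probe Alpha in rocket B's frame: u = (v_A − v_B)/(1 − v_A v_B/c²) = (0.741 − 0.9243)/(1 − 0.741×0.9243) = −0.1833/0.3150937 = −0.58173; |u| = 0.58173c.
γ for this relative speed: γ = 1/√(1 − 0.33841) = 1.2294.
Probe Alpha's interval is proper; time dilation gives Δt_B = γΔτ = 1.2294 × 50.2 years = 61.7 years.

61.7 years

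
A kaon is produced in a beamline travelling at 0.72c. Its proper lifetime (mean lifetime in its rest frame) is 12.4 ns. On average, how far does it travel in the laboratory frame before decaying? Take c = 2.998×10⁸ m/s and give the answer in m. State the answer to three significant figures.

3.86 m

β² = 0.5184, so γ = 1/√0.4816 = 1.441.
Lab-frame lifetime: Δt = γτ = 1.441 × 12.4 ns = 17.868 ns.
Distance: d = vΔt = 0.72 × 2.998×10⁸ m/s × 1.7868×10^-8 s = 3.86 m.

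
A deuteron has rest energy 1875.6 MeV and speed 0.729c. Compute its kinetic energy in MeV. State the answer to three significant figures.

With β = 0.729, γ = 1/√(1 − 0.729²) = 1/√0.468559 = 1.46089.
Kinetic energy: K = (γ − 1)mc² = (1.46089 − 1) × 1875.6 MeV = 0.46089 × 1875.6 = 864 MeV.

864 MeV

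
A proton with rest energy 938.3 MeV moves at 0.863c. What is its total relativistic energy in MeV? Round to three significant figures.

With β = 0.863, γ = 1/√(1 − 0.863²) = 1/√0.255231 = 1.9794.
Total energy: E = γmc² = 1.9794 × 938.3 MeV = 1860 MeV.

1860 MeV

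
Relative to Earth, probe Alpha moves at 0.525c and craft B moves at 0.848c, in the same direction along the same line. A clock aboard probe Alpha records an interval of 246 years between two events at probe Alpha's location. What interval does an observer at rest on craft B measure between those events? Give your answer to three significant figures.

303 years

Speed of probe Alpha in craft B's frame: u = (v_A − v_B)/(1 − v_A v_B/c²) = (0.525 − 0.848)/(1 − 0.525×0.848) = −0.323/0.5548 = −0.58219; |u| = 0.58219c.
At |u| = 0.58219c, γ = (1 − 0.338945)^(−1/2) = 1.2299.
The clock on probe Alpha records proper time, so craft B measures Δt = γΔτ = 1.2299 × 246 = 303 years.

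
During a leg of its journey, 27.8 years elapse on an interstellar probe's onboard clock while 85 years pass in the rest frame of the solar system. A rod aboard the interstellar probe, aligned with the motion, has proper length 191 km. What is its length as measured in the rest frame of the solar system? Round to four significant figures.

γ = Δt/Δτ = 85/27.8 = 3.05755.
The rod contracts by the same γ: 191 km / 3.05755 = 62.47 km.

62.47 km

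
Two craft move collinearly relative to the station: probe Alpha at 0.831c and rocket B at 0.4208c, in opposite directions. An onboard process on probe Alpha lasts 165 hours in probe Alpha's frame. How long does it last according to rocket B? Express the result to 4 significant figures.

441.3 hours

Transform probe Alpha's velocity into rocket B's frame: (0.831 + 0.4208)/(1 + 0.831·0.4208) = 1.2518/1.3496848, so the relative speed is 0.92748c.
γ for this relative speed: γ = 1/√(1 − 0.860219) = 2.6747.
The clock on probe Alpha records proper time, so rocket B measures Δt = γΔτ = 2.6747 × 165 = 441.3 hours.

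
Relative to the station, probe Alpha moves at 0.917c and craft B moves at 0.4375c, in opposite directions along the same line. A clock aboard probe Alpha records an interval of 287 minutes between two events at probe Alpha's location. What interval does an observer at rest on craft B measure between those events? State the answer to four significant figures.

Transform probe Alpha's velocity into craft B's frame: (0.917 + 0.4375)/(1 + 0.917·0.4375) = 1.3545/1.4011875, so the relative speed is 0.96668c.
At |u| = 0.96668c, γ = (1 − 0.93447)^(−1/2) = 3.9064.
Probe Alpha's interval is proper; time dilation gives Δt_B = γΔτ = 3.9064 × 287 minutes = 1121 minutes.

1121 minutes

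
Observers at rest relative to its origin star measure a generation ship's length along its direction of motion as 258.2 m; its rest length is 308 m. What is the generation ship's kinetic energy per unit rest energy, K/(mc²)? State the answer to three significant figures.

0.193

γ = L₀/L = 308/258.2 = 1.19287.
Since K = (γ−1)mc², K/(mc²) = 1.19287 − 1 = 0.193.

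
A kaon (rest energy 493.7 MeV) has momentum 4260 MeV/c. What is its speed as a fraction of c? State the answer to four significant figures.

pc/(mc²) = 4260/493.7 = 8.6287 = βγ = β/√(1−β²).
So β² = x²/(1 + x²) with x = 8.6287: x² = 74.4545, β² = 74.4545/75.4545 = 0.986747, β = 0.9934.

0.9934c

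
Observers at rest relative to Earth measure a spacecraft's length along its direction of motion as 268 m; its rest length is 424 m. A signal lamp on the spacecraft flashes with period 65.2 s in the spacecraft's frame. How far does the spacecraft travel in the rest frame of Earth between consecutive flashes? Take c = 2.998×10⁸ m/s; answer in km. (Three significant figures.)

2.40×10^7 km

Length contraction gives γ = L₀/L = 424/268 = 1.58209.
β = √(1 − 1/γ²) = 0.77491. Lab-frame period = γτ = 1.58209×65.2 s = 103.15 s. Distance = βc × γτ = 0.77491 × 2.998×10⁸ m/s × 103.15 s = 2.3964×10^10 m = 2.40×10^7 km.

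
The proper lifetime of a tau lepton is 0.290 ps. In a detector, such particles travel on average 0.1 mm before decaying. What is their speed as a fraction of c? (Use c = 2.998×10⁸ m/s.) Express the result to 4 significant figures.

0.7547c

Lab distance = (lab lifetime)·v = γτ·βc, so βγ = d/(cτ) = 1.000×10^-4/(2.998×10⁸ × 2.900×10^-13) = 1.1502.
With βγ = 1.1502: γ² = 1 + (βγ)² = 2.32296, and β = (βγ)/γ = 1.1502/1.52413 = 0.7547.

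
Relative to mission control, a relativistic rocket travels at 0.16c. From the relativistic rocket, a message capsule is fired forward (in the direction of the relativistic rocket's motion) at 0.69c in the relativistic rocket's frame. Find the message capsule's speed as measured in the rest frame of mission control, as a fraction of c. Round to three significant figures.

0.765c

In units of c, u = (u' + v)/(1 + u'v) with u' = 0.69 and v = 0.16.
Numerator: 0.69 + 0.16 = 0.85. Denominator: 1 + (0.69)(0.16) = 1.1104.
u = 0.85/1.1104 = 0.76549, so the speed is 0.765c.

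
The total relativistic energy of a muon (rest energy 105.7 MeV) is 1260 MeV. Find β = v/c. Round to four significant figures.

0.9965

Total energy E = γmc² gives γ = 1260/105.7 = 11.921.
Hence β = √(1 − 1/γ²) = √(1 − 0.00703679) = √0.99296321 = 0.9965.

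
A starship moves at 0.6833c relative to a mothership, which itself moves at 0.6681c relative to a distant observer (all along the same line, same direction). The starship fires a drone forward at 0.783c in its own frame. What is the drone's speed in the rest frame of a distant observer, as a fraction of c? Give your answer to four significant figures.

First combine the drone and starship (S''→S'): u₁ = (0.783 + 0.6833)/(1 + 0.783×0.6833) = 1.4663/1.5350239 = 0.95523.
Then combine with the mothership (S'→S): u = (0.95523 + 0.6681)/(1 + 0.95523×0.6681) = 1.62333/1.638189163 = 0.99093.

0.9909c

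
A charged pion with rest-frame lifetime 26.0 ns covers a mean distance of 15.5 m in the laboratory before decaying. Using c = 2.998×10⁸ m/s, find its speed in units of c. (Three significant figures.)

Lab distance = (lab lifetime)·v = γτ·βc, so βγ = d/(cτ) = 15.50/(2.998×10⁸ × 2.600×10^-8) = 1.9885.
With βγ = 1.9885: γ² = 1 + (βγ)² = 4.95413, and β = (βγ)/γ = 1.9885/2.22579 = 0.893.

0.893c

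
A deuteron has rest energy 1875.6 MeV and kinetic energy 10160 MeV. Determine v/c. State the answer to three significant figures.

γ = 1 + K/(mc²) = 1 + 10160/1875.6 = 6.4169.
β = √(1 − 1/γ²) = √(1 − 0.0242856) = √0.9757144 = 0.988.

0.988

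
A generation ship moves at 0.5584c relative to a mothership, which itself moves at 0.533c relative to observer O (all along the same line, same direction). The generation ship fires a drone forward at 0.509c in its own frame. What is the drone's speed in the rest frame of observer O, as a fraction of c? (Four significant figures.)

0.9454c

First combine the drone and generation ship (S''→S'): u₁ = (0.509 + 0.5584)/(1 + 0.509×0.5584) = 1.0674/1.2842256 = 0.83116.
Then combine with the mothership (S'→S): u = (0.83116 + 0.533)/(1 + 0.83116×0.533) = 1.36416/1.44300828 = 0.94536.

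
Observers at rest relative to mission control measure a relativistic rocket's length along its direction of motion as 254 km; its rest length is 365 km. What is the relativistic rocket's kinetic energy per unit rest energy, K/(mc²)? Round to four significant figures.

γ = L₀/L = 365/254 = 1.43701.
K/(mc²) = γ − 1 = 1.43701 − 1 = 0.4370.

0.4370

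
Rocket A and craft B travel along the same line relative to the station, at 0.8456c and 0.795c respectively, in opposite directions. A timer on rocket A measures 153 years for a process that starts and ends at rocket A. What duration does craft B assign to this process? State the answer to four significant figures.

Speed of rocket A in craft B's frame: u = (v_A + v_B)/(1 + v_A v_B/c²) = (0.8456 + 0.795)/(1 + 0.8456×0.795) = 1.6406/1.672252 = 0.98107; |u| = 0.98107c.
At |u| = 0.98107c, γ = (1 − 0.962498)^(−1/2) = 5.1638.
The clock on rocket A records proper time, so craft B measures Δt = γΔτ = 5.1638 × 153 = 790.1 years.

790.1 years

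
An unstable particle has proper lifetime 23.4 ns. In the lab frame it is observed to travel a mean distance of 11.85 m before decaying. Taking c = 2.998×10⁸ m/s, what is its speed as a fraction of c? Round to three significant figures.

Let x = d/(cτ) = 11.85 m / (2.998×10⁸ m/s × 2.340×10^-8 s) = 1.6892. Since d = βγcτ, x = βγ = β/√(1−β²).
Solving: β² = x²/(1+x²) = 2.8534/3.8534 = 0.740489, so β = 0.861.

0.861c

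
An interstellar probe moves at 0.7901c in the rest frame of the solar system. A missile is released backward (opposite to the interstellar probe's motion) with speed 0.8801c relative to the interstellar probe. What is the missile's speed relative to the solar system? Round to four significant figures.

0.2954c

In units of c, u = (u' + v)/(1 + u'v) with u' = −0.8801 and v = 0.7901.
Numerator: −0.8801 + 0.7901 = −0.09. Denominator: 1 + (−0.8801)(0.7901) = 0.30463299.
u = −0.09/0.30463299 = −0.29544, so the speed is 0.2954c.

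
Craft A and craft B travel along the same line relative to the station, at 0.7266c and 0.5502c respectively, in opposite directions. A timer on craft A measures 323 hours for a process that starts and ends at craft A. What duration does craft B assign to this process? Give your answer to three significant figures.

788 hours

Transform craft A's velocity into craft B's frame: (0.7266 + 0.5502)/(1 + 0.7266·0.5502) = 1.2768/1.39977532, so the relative speed is 0.91215c.
At |u| = 0.91215c, γ = (1 − 0.832018)^(−1/2) = 2.4399.
The clock on craft A records proper time, so craft B measures Δt = γΔτ = 2.4399 × 323 = 788 hours.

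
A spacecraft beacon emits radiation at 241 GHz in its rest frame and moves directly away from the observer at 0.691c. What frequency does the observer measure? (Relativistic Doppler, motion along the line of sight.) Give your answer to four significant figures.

Relativistic Doppler (source moving away): f_obs = f_src · √((1−β)/(1+β)).
With β = 0.691: factor = √(0.309/1.691) = 0.42747.
f_obs = 241 × 0.42747 = 103.0 GHz.

103.0 GHz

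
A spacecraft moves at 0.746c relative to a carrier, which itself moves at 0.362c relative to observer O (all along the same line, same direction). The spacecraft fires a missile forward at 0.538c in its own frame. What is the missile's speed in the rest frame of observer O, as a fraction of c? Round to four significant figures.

Compose velocities in two stages. Stage 1 (into S'): u₁ = (0.538+0.746)/(1+0.538×0.746) = 0.91626.
Stage 2 (into S): u = (0.91626+0.362)/(1+0.91626×0.362) = 0.95988, so the speed is 0.9599c.

0.9599c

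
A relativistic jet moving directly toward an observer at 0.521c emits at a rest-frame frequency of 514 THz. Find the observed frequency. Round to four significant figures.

915.9 THz

Relativistic Doppler (source moving toward): f_obs = f_src · √((1+β)/(1−β)).
With β = 0.521: factor = √(1.521/0.479) = 1.782.
f_obs = 514 × 1.782 = 915.9 THz.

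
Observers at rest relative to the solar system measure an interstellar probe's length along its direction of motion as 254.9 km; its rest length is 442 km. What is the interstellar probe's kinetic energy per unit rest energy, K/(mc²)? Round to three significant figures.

0.734

From L = L₀/γ: γ = 442/254.9 = 1.73401.
K/(mc²) = γ − 1 = 1.73401 − 1 = 0.734.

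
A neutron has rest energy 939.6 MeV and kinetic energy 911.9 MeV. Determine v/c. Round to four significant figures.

0.8617

γ = 1 + K/(mc²) = 1 + 911.9/939.6 = 1.9705.
β = √(1 − 1/γ²) = √(1 − 0.257541) = √0.742459 = 0.8617.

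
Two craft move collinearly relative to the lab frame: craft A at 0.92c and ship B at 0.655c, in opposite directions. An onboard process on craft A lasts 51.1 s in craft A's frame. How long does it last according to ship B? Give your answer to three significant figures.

277 s

The velocity of craft A relative to ship B is (0.92 + 0.655)c / (1 + 0.92×0.655) = 0.98278c; relative speed 0.98278c.
At |u| = 0.98278c, γ = (1 − 0.965857)^(−1/2) = 5.4119.
The clock on craft A records proper time, so ship B measures Δt = γΔτ = 5.4119 × 51.1 = 277 s.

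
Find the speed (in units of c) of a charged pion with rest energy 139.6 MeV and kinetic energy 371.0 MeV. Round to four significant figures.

0.9619c

K = (γ−1)mc², so γ = 1 + 371.0/139.6 = 3.6576.
Then v/c = √(1 − γ⁻²) = √(1 − 0.0747494) = √0.9252506 = 0.9619.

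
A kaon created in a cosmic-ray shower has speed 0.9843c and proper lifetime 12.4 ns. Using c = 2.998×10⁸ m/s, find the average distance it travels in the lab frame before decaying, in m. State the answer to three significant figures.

γ = 1/√(1 − β²) = 1/√(1 − 0.96884649) = 1/√0.03115351 = 1/0.176504 = 5.6656.
Lab-frame lifetime: Δt = γτ = 5.6656 × 12.4 ns = 70.253 ns.
Distance: d = vΔt = 0.9843 × 2.998×10⁸ m/s × 7.0253×10^-8 s = 20.7 m.

20.7 m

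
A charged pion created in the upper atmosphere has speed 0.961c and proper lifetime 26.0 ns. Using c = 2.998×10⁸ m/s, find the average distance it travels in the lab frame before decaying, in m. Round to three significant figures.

γ = 1/√(1 − β²) = 1/√(1 − 0.923521) = 1/√0.076479 = 1/0.276548 = 3.616.
Lab-frame lifetime: Δt = γτ = 3.616 × 26.0 ns = 94.016 ns.
Distance: d = vΔt = 0.961 × 2.998×10⁸ m/s × 9.4016×10^-8 s = 27.1 m.

27.1 m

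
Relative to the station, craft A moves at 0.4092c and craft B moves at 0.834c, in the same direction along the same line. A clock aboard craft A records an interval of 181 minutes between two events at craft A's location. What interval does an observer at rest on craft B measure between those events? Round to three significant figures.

237 minutes

Speed of craft A in craft B's frame: u = (v_A − v_B)/(1 − v_A v_B/c²) = (0.4092 − 0.834)/(1 − 0.4092×0.834) = −0.4248/0.6587272 = −0.64488; |u| = 0.64488c.
γ for this relative speed: γ = 1/√(1 − 0.41587) = 1.3084.
Craft A's interval is proper; time dilation gives Δt_B = γΔτ = 1.3084 × 181 minutes = 237 minutes.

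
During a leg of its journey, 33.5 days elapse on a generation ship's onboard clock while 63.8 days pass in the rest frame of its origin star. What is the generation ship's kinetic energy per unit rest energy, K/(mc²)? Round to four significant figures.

The time-dilation ratio gives γ = 63.8/33.5 = 1.90448.
K/(mc²) = γ − 1 = 1.90448 − 1 = 0.9045.

0.9045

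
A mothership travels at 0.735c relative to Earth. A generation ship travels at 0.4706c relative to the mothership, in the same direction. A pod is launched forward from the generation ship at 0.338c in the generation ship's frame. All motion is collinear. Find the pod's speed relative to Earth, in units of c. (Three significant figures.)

0.947c

Apply u = (u'+v)/(1+u'v) twice. Pod in the mothership frame: (0.338+0.4706)/(1+0.338·0.4706) = 0.8086/1.1590628 = 0.69763c.
That velocity, transformed to the rest frame of Earth: (0.69763+0.735)/(1+0.69763·0.735) = 1.43263/1.51275805 = 0.94703c.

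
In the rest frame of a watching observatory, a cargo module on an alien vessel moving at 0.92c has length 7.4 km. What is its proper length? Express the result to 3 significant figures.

β² = 0.8464, so γ = 1/√0.1536 = 2.5516.
Proper length: L₀ = γ·L = 2.5516 × 7.4 = 18.9 km.

18.9 km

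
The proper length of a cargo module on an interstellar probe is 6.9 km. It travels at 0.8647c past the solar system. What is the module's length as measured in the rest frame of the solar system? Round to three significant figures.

3.47 km

β² = 0.74770609, so γ = 1/√0.25229391 = 1.9909.
Length contraction: L = L₀/γ = 6.9/1.9909 = 3.47 km.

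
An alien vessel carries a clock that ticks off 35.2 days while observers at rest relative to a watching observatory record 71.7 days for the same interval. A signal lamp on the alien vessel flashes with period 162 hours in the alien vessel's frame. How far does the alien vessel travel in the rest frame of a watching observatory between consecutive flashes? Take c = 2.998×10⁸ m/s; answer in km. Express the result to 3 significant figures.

3.10×10^11 km

From Δt = γΔτ: γ = 71.7/35.2 = 2.03693.
β = √(1 − 1/γ²) = 0.8712. Lab-frame period = γτ = 2.03693×162 hours = 329.98 hours. Distance = βc × γτ = 0.8712 × 2.998×10⁸ m/s × 1187928 s = 3.1027×10^14 m = 3.10×10^11 km.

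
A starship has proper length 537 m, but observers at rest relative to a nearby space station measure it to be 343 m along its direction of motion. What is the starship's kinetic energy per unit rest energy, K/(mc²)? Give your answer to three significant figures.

0.566

From L = L₀/γ: γ = 537/343 = 1.5656.
K/(mc²) = γ − 1 = 1.5656 − 1 = 0.566.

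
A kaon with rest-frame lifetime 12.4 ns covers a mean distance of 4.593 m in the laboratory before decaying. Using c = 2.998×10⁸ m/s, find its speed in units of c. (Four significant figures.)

Let x = d/(cτ) = 4.593 m / (2.998×10⁸ m/s × 1.240×10^-8 s) = 1.2355. Since d = βγcτ, x = βγ = β/√(1−β²).
Solving: β² = x²/(1+x²) = 1.52646/2.52646 = 0.604189, so β = 0.7773.

0.7773c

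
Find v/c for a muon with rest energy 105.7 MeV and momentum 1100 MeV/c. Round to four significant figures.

0.9954

βγ = pc/(mc²) = 1100/105.7 = 10.407.
Since γ² = 1 + (βγ)² = 109.306, γ = √109.306 = 10.455, and β = (βγ)/γ = 10.407/10.455 = 0.9954.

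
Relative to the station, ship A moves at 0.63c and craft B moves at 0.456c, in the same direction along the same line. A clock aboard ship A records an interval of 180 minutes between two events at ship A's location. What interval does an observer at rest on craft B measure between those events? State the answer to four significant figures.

The velocity of ship A relative to craft B is (0.63 − 0.456)c / (1 − 0.63×0.456) = 0.24414c; relative speed 0.24414c.
γ for this relative speed: γ = 1/√(1 − 0.0596043) = 1.0312.
The clock on ship A records proper time, so craft B measures Δt = γΔτ = 1.0312 × 180 = 185.6 minutes.

185.6 minutes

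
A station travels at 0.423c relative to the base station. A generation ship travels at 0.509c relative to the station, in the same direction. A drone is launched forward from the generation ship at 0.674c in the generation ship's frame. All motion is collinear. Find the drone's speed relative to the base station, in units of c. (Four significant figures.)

0.9499c

Apply u = (u'+v)/(1+u'v) twice. Drone in the station frame: (0.674+0.509)/(1+0.674·0.509) = 1.183/1.343066 = 0.88082c.
That velocity, transformed to the rest frame of the base station: (0.88082+0.423)/(1+0.88082·0.423) = 1.30382/1.37258686 = 0.9499c.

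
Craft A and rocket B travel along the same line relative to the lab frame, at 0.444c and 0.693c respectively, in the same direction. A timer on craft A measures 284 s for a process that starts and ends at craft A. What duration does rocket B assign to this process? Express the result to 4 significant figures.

Speed of craft A in rocket B's frame: u = (v_A − v_B)/(1 − v_A v_B/c²) = (0.444 − 0.693)/(1 − 0.444×0.693) = −0.249/0.692308 = −0.35967; |u| = 0.35967c.
γ for this relative speed: γ = 1/√(1 − 0.129363) = 1.0717.
Craft A's interval is proper; time dilation gives Δt_B = γΔτ = 1.0717 × 284 s = 304.4 s.

304.4 s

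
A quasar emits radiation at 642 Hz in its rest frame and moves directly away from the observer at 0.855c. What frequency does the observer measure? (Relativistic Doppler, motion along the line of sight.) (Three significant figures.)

Relativistic Doppler (source moving away): f_obs = f_src · √((1−β)/(1+β)).
With β = 0.855: factor = √(0.145/1.855) = 0.27958.
f_obs = 642 × 0.27958 = 179 Hz.

179 Hz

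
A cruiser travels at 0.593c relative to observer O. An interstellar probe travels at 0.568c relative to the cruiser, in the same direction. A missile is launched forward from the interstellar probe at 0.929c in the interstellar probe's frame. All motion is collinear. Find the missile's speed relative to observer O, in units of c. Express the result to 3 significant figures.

First combine the missile and interstellar probe (S''→S'): u₁ = (0.929 + 0.568)/(1 + 0.929×0.568) = 1.497/1.527672 = 0.97992.
Then combine with the cruiser (S'→S): u = (0.97992 + 0.593)/(1 + 0.97992×0.593) = 1.57292/1.58109256 = 0.99483.

0.995c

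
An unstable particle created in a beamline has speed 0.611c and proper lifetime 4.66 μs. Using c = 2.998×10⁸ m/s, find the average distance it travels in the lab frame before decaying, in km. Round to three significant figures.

With β = 0.611, γ = 1/√(1 − 0.611²) = 1/√0.626679 = 1.2632.
Lab-frame lifetime: Δt = γτ = 1.2632 × 4.66 μs = 5.8865 μs.
Distance: d = vΔt = 0.611 × 2.998×10⁸ m/s × 5.8865×10^-6 s = 1080 m = 1.08 km.

1.08 km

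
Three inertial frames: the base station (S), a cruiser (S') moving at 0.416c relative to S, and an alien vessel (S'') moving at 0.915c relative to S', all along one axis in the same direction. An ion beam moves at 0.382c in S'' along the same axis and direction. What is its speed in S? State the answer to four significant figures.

Apply u = (u'+v)/(1+u'v) twice. Ion beam in the cruiser frame: (0.382+0.915)/(1+0.382·0.915) = 1.297/1.34953 = 0.96108c.
That velocity, transformed to the rest frame of the base station: (0.96108+0.416)/(1+0.96108·0.416) = 1.37708/1.39980928 = 0.98376c.

0.9838c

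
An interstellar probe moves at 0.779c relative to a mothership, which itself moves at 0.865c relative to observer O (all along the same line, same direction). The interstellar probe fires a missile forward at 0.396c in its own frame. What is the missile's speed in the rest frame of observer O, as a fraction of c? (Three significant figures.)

0.992c

First combine the missile and interstellar probe (S''→S'): u₁ = (0.396 + 0.779)/(1 + 0.396×0.779) = 1.175/1.308484 = 0.89799.
Then combine with the mothership (S'→S): u = (0.89799 + 0.865)/(1 + 0.89799×0.865) = 1.76299/1.77676135 = 0.99225.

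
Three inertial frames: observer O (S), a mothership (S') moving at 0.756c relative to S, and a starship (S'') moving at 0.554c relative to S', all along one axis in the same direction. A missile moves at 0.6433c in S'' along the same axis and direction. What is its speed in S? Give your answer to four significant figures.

0.9828c

Apply u = (u'+v)/(1+u'v) twice. Missile in the mothership frame: (0.6433+0.554)/(1+0.6433·0.554) = 1.1973/1.3563882 = 0.88271c.
That velocity, transformed to the rest frame of observer O: (0.88271+0.756)/(1+0.88271·0.756) = 1.63871/1.66732876 = 0.98284c.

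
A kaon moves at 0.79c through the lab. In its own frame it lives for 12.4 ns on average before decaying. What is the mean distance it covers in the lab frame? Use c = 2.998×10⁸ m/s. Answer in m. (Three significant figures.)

4.79 m

β² = 0.6241, so γ = 1/√0.3759 = 1.631.
Lab-frame lifetime: Δt = γτ = 1.631 × 12.4 ns = 20.224 ns.
Distance: d = vΔt = 0.79 × 2.998×10⁸ m/s × 2.0224×10^-8 s = 4.79 m.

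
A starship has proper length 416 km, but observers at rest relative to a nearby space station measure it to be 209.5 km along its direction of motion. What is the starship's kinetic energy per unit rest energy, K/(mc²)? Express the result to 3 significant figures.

0.986

γ = L₀/L = 416/209.5 = 1.98568.
K/(mc²) = γ − 1 = 1.98568 − 1 = 0.986.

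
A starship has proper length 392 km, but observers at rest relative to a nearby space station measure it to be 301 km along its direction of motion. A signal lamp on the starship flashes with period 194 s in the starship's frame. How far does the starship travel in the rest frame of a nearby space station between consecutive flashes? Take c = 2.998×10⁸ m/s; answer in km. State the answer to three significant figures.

4.85×10^7 km

Length contraction gives γ = L₀/L = 392/301 = 1.30233.
β = √(1 − 1/γ²) = 0.64062. Lab-frame period = γτ = 1.30233×194 s = 252.65 s. Distance = βc × γτ = 0.64062 × 2.998×10⁸ m/s × 252.65 s = 4.8523×10^10 m = 4.85×10^7 km.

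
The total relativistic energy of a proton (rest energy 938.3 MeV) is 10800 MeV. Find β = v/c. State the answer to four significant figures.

0.9962

γ = E/(mc²) = 10800/938.3 = 11.51.
β = √(1 − 1/γ²) = √(1 − 0.0075483) = √0.9924517 = 0.9962.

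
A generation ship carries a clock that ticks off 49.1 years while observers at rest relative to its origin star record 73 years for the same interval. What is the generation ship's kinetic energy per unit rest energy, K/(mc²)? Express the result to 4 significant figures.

0.4868

The time-dilation ratio gives γ = 73/49.1 = 1.48676.
Since K = (γ−1)mc², K/(mc²) = 1.48676 − 1 = 0.4868.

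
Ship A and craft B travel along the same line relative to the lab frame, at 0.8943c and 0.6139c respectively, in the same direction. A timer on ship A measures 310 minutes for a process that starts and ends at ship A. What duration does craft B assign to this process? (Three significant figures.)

Transform ship A's velocity into craft B's frame: (0.8943 − 0.6139)/(1 − 0.8943·0.6139) = 0.2804/0.45098923, so the relative speed is 0.62174c.
At |u| = 0.62174c, γ = (1 − 0.386561)^(−1/2) = 1.2768.
The clock on ship A records proper time, so craft B measures Δt = γΔτ = 1.2768 × 310 = 396 minutes.

396 minutes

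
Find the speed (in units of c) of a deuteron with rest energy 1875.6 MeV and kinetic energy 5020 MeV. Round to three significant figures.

K = (γ−1)mc², so γ = 1 + 5020/1875.6 = 3.6765.
Then v/c = √(1 − γ⁻²) = √(1 − 0.0739828) = √0.9260172 = 0.962.

0.962c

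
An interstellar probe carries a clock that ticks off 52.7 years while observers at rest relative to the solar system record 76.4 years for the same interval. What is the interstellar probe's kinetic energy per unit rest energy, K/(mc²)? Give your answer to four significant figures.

0.4497

From Δt = γΔτ: γ = 76.4/52.7 = 1.44972.
Since K = (γ−1)mc², K/(mc²) = 1.44972 − 1 = 0.4497.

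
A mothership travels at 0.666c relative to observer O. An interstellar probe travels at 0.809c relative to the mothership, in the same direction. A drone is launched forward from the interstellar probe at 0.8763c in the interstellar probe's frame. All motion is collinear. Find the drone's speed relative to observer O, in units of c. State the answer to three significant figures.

Compose velocities in two stages. Stage 1 (into S'): u₁ = (0.8763+0.809)/(1+0.8763×0.809) = 0.98617.
Stage 2 (into S): u = (0.98617+0.666)/(1+0.98617×0.666) = 0.99721, so the speed is 0.997c.

0.997c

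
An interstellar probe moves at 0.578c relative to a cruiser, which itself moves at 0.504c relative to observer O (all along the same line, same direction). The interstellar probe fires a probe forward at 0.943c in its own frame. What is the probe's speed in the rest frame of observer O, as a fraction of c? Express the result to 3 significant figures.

Compose velocities in two stages. Stage 1 (into S'): u₁ = (0.943+0.578)/(1+0.943×0.578) = 0.98443.
Stage 2 (into S): u = (0.98443+0.504)/(1+0.98443×0.504) = 0.99484, so the speed is 0.995c.

0.995c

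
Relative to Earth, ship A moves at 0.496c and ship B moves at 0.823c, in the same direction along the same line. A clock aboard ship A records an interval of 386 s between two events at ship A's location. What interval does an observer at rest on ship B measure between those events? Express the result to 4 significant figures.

The velocity of ship A relative to ship B is (0.496 − 0.823)c / (1 − 0.496×0.823) = −0.55256c; relative speed 0.55256c.
γ for this relative speed: γ = 1/√(1 − 0.305323) = 1.1998.
The clock on ship A records proper time, so ship B measures Δt = γΔτ = 1.1998 × 386 = 463.1 s.

463.1 s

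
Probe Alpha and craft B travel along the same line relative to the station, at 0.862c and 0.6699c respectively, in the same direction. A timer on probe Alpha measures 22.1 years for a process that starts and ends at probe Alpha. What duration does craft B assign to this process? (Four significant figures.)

24.81 years

The velocity of probe Alpha relative to craft B is (0.862 − 0.6699)c / (1 − 0.862×0.6699) = 0.45462c; relative speed 0.45462c.
γ for this relative speed: γ = 1/√(1 − 0.206679) = 1.1227.
Probe Alpha's interval is proper; time dilation gives Δt_B = γΔτ = 1.1227 × 22.1 years = 24.81 years.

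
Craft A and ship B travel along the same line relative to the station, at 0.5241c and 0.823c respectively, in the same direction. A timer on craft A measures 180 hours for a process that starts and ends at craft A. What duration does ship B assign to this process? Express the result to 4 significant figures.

Transform craft A's velocity into ship B's frame: (0.5241 − 0.823)/(1 − 0.5241·0.823) = −0.2989/0.5686657, so the relative speed is 0.52562c.
At |u| = 0.52562c, γ = (1 − 0.276276)^(−1/2) = 1.1755.
Craft A's interval is proper; time dilation gives Δt_B = γΔτ = 1.1755 × 180 hours = 211.6 hours.

211.6 hours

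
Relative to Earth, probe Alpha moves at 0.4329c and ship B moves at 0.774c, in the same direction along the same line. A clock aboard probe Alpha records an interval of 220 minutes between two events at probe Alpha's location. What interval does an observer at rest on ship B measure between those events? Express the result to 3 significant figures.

Transform probe Alpha's velocity into ship B's frame: (0.4329 − 0.774)/(1 − 0.4329·0.774) = −0.3411/0.6649354, so the relative speed is 0.51298c.
γ for this relative speed: γ = 1/√(1 − 0.263148) = 1.165.
The clock on probe Alpha records proper time, so ship B measures Δt = γΔτ = 1.165 × 220 = 256 minutes.

256 minutes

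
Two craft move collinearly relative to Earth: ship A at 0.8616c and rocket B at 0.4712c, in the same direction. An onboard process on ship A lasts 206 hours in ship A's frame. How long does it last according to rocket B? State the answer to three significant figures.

The velocity of ship A relative to rocket B is (0.8616 − 0.4712)c / (1 − 0.8616×0.4712) = 0.65722c; relative speed 0.65722c.
γ for this relative speed: γ = 1/√(1 − 0.431938) = 1.3268.
Ship A's interval is proper; time dilation gives Δt_B = γΔτ = 1.3268 × 206 hours = 273 hours.

273 hours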